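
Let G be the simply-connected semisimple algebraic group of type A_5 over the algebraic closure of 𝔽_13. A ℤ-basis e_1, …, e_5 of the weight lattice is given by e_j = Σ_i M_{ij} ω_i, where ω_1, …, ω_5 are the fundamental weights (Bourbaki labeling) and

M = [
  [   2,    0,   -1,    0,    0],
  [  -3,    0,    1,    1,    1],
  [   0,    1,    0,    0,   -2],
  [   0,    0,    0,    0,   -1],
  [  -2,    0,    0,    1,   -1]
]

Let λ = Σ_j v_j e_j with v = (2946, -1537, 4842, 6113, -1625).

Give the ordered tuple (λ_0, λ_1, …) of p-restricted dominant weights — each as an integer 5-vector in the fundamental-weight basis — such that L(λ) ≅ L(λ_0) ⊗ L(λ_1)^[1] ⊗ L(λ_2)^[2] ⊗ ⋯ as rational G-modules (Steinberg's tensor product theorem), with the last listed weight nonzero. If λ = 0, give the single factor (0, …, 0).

((10, 11, 10, 0, 0), (2, 11, 1, 8, 12), (6, 2, 10, 9, 10))

In the fundamental-weight basis, λ has coordinates c = M·v (v = (2946, -1537, 4842, 6113, -1625)):
  c_1 = 2*2946 + 0*-1537 + -1*4842 + 0*6113 + 0*-1625 = 1050
  c_2 = -3*2946 + 0*-1537 + 1*4842 + 1*6113 + 1*-1625 = 492
  c_3 = 0*2946 + 1*-1537 + 0*4842 + 0*6113 + -2*-1625 = 1713
  c_4 = 0*2946 + 0*-1537 + 0*4842 + 0*6113 + -1*-1625 = 1625
  c_5 = -2*2946 + 0*-1537 + 0*4842 + 1*6113 + -1*-1625 = 1846
Expand coordinatewise in base 13:
  c_1 = 1050 = 10·13^0 + 2·13^1 + 6·13^2
  c_2 = 492 = 11·13^0 + 11·13^1 + 2·13^2
  c_3 = 1713 = 10·13^0 + 1·13^1 + 10·13^2
  c_4 = 1625 = 0·13^0 + 8·13^1 + 9·13^2
  c_5 = 1846 = 0·13^0 + 12·13^1 + 10·13^2
λ_0 = (10, 11, 10, 0, 0)
λ_1 = (2, 11, 1, 8, 12)
λ_2 = (6, 2, 10, 9, 10)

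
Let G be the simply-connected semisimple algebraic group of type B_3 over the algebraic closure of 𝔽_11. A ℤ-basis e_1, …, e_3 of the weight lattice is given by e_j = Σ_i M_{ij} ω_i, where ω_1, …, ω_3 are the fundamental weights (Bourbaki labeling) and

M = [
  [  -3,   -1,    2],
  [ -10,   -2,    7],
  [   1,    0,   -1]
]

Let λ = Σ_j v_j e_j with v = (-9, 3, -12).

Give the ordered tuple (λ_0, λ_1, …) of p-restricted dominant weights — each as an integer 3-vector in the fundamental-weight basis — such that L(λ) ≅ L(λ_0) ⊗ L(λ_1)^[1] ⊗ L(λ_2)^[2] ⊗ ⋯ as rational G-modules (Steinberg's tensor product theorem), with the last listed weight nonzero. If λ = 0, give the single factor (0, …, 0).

ω-coordinates c = M·v, v = (-9, 3, -12):
  c_1 = (-3)·(-9) + (-1)·(3) + (2)·(-12) = 0
  c_2 = (-10)·(-9) + (-2)·(3) + (7)·(-12) = 0
  c_3 = (1)·(-9) + (0)·(3) + (-1)·(-12) = 3
Base-11 expansion of each c_i:
  c_1 = 0
  c_2 = 0
  c_3 = 3 = 3·11^0
λ_0 = (0, 0, 3)

((0, 0, 3),)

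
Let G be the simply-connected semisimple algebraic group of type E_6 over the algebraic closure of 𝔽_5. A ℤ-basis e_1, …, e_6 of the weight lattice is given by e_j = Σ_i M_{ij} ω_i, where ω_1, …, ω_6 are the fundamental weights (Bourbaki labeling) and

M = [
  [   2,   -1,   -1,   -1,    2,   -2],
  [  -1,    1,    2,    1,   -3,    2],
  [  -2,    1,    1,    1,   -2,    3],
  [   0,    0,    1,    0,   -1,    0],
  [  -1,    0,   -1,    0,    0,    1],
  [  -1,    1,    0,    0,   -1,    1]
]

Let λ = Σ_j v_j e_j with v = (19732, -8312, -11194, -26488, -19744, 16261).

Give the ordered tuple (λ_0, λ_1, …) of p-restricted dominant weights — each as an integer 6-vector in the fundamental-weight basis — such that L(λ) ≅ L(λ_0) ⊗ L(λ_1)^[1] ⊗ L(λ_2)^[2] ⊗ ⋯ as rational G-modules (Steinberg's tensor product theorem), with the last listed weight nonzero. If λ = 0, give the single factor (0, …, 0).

Converting to the ω-basis (c_i = row i of M dotted with v = (19732, -8312, -11194, -26488, -19744, 16261)):
  c_1 = (2)·(19732) + (-1)·(-8312) + (-1)·(-11194) + (-1)·(-26488) + (2)·(-19744) + (-2)·(16261) = 13448
  c_2 = (-1)·(19732) + (1)·(-8312) + (2)·(-11194) + (1)·(-26488) + (-3)·(-19744) + (2)·(16261) = 14834
  c_3 = (-2)·(19732) + (1)·(-8312) + (1)·(-11194) + (1)·(-26488) + (-2)·(-19744) + (3)·(16261) = 2813
  c_4 = (0)·(19732) + (0)·(-8312) + (1)·(-11194) + (0)·(-26488) + (-1)·(-19744) + (0)·(16261) = 8550
  c_5 = (-1)·(19732) + (0)·(-8312) + (-1)·(-11194) + (0)·(-26488) + (0)·(-19744) + (1)·(16261) = 7723
  c_6 = (-1)·(19732) + (1)·(-8312) + (0)·(-11194) + (0)·(-26488) + (-1)·(-19744) + (1)·(16261) = 7961
p = 5; digits c_i = Σ_j d_{ij}·5^j, 0 ≤ d_{ij} < 5:
  c_1 = 13448 = 3·5^0 + 4·5^1 + 2·5^2 + 2·5^3 + 1·5^4 + 4·5^5
  c_2 = 14834 = 4·5^0 + 1·5^1 + 3·5^2 + 3·5^3 + 3·5^4 + 4·5^5
  c_3 = 2813 = 3·5^0 + 2·5^1 + 2·5^2 + 2·5^3 + 4·5^4
  c_4 = 8550 = 0·5^0 + 0·5^1 + 2·5^2 + 3·5^3 + 3·5^4 + 2·5^5
  c_5 = 7723 = 3·5^0 + 4·5^1 + 3·5^2 + 1·5^3 + 2·5^4 + 2·5^5
  c_6 = 7961 = 1·5^0 + 2·5^1 + 3·5^2 + 3·5^3 + 2·5^4 + 2·5^5
Factor λ_0 = (3, 4, 3, 0, 3, 1)
Factor λ_1 = (4, 1, 2, 0, 4, 2)
Factor λ_2 = (2, 3, 2, 2, 3, 3)
Factor λ_3 = (2, 3, 2, 3, 1, 3)
Factor λ_4 = (1, 3, 4, 3, 2, 2)
Factor λ_5 = (4, 4, 0, 2, 2, 2)

((3, 4, 3, 0, 3, 1), (4, 1, 2, 0, 4, 2), (2, 3, 2, 2, 3, 3), (2, 3, 2, 3, 1, 3), (1, 3, 4, 3, 2, 2), (4, 4, 0, 2, 2, 2))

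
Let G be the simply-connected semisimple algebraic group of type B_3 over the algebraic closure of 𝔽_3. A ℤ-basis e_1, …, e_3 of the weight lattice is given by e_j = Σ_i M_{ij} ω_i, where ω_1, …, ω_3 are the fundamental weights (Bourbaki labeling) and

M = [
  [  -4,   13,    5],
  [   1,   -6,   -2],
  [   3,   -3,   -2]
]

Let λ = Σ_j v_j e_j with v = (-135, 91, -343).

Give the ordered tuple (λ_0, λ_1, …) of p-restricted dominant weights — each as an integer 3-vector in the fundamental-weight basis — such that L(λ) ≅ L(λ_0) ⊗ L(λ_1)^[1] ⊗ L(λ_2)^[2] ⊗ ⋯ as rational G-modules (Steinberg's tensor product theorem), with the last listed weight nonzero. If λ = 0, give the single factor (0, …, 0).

((2, 2, 2), (2, 1, 2))

Compute c_i = Σ_j M_{ij} v_j with v = (-135, 91, -343):
  c_1 = (-4)·(-135) + 13·91 + (5)·(-343) = 8
  c_2 = (1)·(-135) + (-6)·(91) + (-2)·(-343) = 5
  c_3 = (3)·(-135) + (-3)·(91) + (-2)·(-343) = 8
p = 3; digits c_i = Σ_j d_{ij}·3^j, 0 ≤ d_{ij} < 3:
  c_1 = 8 = 2·3^0 + 2·3^1
  c_2 = 5 = 2·3^0 + 1·3^1
  c_3 = 8 = 2·3^0 + 2·3^1
λ_0 = (2, 2, 2)
λ_1 = (2, 1, 2)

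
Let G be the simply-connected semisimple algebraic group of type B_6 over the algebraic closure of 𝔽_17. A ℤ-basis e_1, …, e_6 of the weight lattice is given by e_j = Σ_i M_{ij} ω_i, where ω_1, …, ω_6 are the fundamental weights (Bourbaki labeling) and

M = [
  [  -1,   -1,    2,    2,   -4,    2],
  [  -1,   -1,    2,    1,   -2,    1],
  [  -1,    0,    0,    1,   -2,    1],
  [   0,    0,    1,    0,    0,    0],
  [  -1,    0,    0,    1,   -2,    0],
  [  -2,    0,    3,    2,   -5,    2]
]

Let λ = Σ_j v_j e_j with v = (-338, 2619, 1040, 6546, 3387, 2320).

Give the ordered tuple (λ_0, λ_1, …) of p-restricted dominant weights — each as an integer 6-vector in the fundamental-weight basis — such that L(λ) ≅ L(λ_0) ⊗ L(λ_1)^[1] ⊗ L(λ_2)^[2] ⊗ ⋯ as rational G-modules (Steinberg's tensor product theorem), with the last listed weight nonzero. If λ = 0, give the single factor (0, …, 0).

In the fundamental-weight basis, λ has coordinates c = M·v (v = (-338, 2619, 1040, 6546, 3387, 2320)):
  c_1 = (-1)·(-338) + (-1)·(2619) + (2)·(1040) + (2)·(6546) + (-4)·(3387) + (2)·(2320) = 3983
  c_2 = (-1)·(-338) + (-1)·(2619) + (2)·(1040) + (1)·(6546) + (-2)·(3387) + (1)·(2320) = 1891
  c_3 = (-1)·(-338) + (0)·(2619) + (0)·(1040) + (1)·(6546) + (-2)·(3387) + (1)·(2320) = 2430
  c_4 = (0)·(-338) + (0)·(2619) + (1)·(1040) + (0)·(6546) + (0)·(3387) + (0)·(2320) = 1040
  c_5 = (-1)·(-338) + (0)·(2619) + (0)·(1040) + (1)·(6546) + (-2)·(3387) + (0)·(2320) = 110
  c_6 = (-2)·(-338) + (0)·(2619) + (3)·(1040) + (2)·(6546) + (-5)·(3387) + (2)·(2320) = 4593
Writing each c_i in base p = 17:
  c_1 = 3983 = 5·17^0 + 13·17^1 + 13·17^2
  c_2 = 1891 = 4·17^0 + 9·17^1 + 6·17^2
  c_3 = 2430 = 16·17^0 + 6·17^1 + 8·17^2
  c_4 = 1040 = 3·17^0 + 10·17^1 + 3·17^2
  c_5 = 110 = 8·17^0 + 6·17^1
  c_6 = 4593 = 3·17^0 + 15·17^1 + 15·17^2
λ_0 = (5, 4, 16, 3, 8, 3)
λ_1 = (13, 9, 6, 10, 6, 15)
λ_2 = (13, 6, 8, 3, 0, 15)

((5, 4, 16, 3, 8, 3), (13, 9, 6, 10, 6, 15), (13, 6, 8, 3, 0, 15))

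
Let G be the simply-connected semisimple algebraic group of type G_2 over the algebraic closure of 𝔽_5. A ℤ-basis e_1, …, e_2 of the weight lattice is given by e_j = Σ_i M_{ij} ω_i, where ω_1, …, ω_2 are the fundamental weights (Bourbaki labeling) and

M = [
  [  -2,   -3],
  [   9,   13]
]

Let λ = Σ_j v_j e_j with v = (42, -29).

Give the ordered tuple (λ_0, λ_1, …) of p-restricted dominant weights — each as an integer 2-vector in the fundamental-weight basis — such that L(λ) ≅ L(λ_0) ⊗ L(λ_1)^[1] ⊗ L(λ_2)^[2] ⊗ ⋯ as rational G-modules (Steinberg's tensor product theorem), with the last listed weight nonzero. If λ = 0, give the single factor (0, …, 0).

((3, 1),)

Change of basis e → ω: c = M·v where v = (42, -29):
  c_1 = (-2)·(42) + (-3)·(-29) = 3
  c_2 = (9)·(42) + (13)·(-29) = 1
Expand coordinatewise in base 5:
  c_1 = 3 = 3·5^0
  c_2 = 1 = 1·5^0
p-restricted factor λ_0 = (3, 1)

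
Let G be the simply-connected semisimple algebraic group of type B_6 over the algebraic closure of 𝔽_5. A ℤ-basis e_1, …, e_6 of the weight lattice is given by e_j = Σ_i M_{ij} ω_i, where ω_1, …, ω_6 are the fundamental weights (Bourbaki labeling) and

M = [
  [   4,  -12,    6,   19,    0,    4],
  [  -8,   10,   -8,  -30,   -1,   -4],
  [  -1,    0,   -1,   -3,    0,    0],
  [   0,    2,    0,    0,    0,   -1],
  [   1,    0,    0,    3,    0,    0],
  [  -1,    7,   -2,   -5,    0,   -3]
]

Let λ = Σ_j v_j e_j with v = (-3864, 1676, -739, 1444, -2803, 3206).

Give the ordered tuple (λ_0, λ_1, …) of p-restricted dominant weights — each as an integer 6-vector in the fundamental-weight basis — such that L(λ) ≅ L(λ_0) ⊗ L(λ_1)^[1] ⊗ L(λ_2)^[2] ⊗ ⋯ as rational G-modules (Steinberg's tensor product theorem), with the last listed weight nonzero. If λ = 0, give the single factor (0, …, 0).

((3, 3, 1, 1, 3, 1), (1, 3, 4, 4, 3, 2), (0, 4, 0, 0, 3, 4), (2, 1, 2, 1, 3, 1))

In the fundamental-weight basis, λ has coordinates c = M·v (v = (-3864, 1676, -739, 1444, -2803, 3206)):
  c_1 = 4*-3864 + -12*1676 + 6*-739 + 19*1444 + 0*-2803 + 4*3206 = 258
  c_2 = -8*-3864 + 10*1676 + -8*-739 + -30*1444 + -1*-2803 + -4*3206 = 243
  c_3 = -1*-3864 + 0*1676 + -1*-739 + -3*1444 + 0*-2803 + 0*3206 = 271
  c_4 = 0*-3864 + 2*1676 + 0*-739 + 0*1444 + 0*-2803 + -1*3206 = 146
  c_5 = 1*-3864 + 0*1676 + 0*-739 + 3*1444 + 0*-2803 + 0*3206 = 468
  c_6 = -1*-3864 + 7*1676 + -2*-739 + -5*1444 + 0*-2803 + -3*3206 = 236
p = 5; digits c_i = Σ_j d_{ij}·5^j, 0 ≤ d_{ij} < 5:
  c_1 = 258 = 3·5^0 + 1·5^1 + 0·5^2 + 2·5^3
  c_2 = 243 = 3·5^0 + 3·5^1 + 4·5^2 + 1·5^3
  c_3 = 271 = 1·5^0 + 4·5^1 + 0·5^2 + 2·5^3
  c_4 = 146 = 1·5^0 + 4·5^1 + 0·5^2 + 1·5^3
  c_5 = 468 = 3·5^0 + 3·5^1 + 3·5^2 + 3·5^3
  c_6 = 236 = 1·5^0 + 2·5^1 + 4·5^2 + 1·5^3
Factor λ_0 = (3, 3, 1, 1, 3, 1)
Factor λ_1 = (1, 3, 4, 4, 3, 2)
Factor λ_2 = (0, 4, 0, 0, 3, 4)
Factor λ_3 = (2, 1, 2, 1, 3, 1)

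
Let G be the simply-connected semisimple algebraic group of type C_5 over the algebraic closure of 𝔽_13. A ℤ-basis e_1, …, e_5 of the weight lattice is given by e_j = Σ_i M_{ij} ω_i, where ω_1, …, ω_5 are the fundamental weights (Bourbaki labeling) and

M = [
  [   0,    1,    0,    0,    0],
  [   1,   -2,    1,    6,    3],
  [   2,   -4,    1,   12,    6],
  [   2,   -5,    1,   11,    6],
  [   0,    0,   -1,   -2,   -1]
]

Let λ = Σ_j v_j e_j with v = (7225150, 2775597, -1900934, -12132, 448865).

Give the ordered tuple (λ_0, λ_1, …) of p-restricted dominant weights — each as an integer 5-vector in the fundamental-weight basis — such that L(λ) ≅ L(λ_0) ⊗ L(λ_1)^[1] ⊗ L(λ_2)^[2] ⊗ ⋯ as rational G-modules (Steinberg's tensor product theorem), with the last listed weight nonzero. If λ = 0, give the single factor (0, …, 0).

ω-coordinates c = M·v, v = (7225150, 2775597, -1900934, -12132, 448865):
  c_1 = (0)·(7225150) + (1)·(2775597) + (0)·(-1900934) + (0)·(-12132) + (0)·(448865) = 2775597
  c_2 = (1)·(7225150) + (-2)·(2775597) + (1)·(-1900934) + (6)·(-12132) + (3)·(448865) = 1046825
  c_3 = (2)·(7225150) + (-4)·(2775597) + (1)·(-1900934) + (12)·(-12132) + (6)·(448865) = 3994584
  c_4 = (2)·(7225150) + (-5)·(2775597) + (1)·(-1900934) + (11)·(-12132) + (6)·(448865) = 1231119
  c_5 = (0)·(7225150) + (0)·(2775597) + (-1)·(-1900934) + (-2)·(-12132) + (-1)·(448865) = 1476333
Base-13 expansion of each c_i:
  c_1 = 2775597 = 6·13^0 + 8·13^1 + 4·13^2 + 2·13^3 + 6·13^4 + 7·13^5
  c_2 = 1046825 = 0·13^0 + 3·13^1 + 6·13^2 + 8·13^3 + 10·13^4 + 2·13^5
  c_3 = 3994584 = 9·13^0 + 7·13^1 + 2·13^2 + 11·13^3 + 9·13^4 + 10·13^5
  c_4 = 1231119 = 6·13^0 + 9·13^1 + 4·13^2 + 1·13^3 + 4·13^4 + 3·13^5
  c_5 = 1476333 = 1·13^0 + 9·13^1 + 12·13^2 + 8·13^3 + 12·13^4 + 3·13^5
Factor λ_0 = (6, 0, 9, 6, 1)
Factor λ_1 = (8, 3, 7, 9, 9)
Factor λ_2 = (4, 6, 2, 4, 12)
Factor λ_3 = (2, 8, 11, 1, 8)
Factor λ_4 = (6, 10, 9, 4, 12)
Factor λ_5 = (7, 2, 10, 3, 3)

((6, 0, 9, 6, 1), (8, 3, 7, 9, 9), (4, 6, 2, 4, 12), (2, 8, 11, 1, 8), (6, 10, 9, 4, 12), (7, 2, 10, 3, 3))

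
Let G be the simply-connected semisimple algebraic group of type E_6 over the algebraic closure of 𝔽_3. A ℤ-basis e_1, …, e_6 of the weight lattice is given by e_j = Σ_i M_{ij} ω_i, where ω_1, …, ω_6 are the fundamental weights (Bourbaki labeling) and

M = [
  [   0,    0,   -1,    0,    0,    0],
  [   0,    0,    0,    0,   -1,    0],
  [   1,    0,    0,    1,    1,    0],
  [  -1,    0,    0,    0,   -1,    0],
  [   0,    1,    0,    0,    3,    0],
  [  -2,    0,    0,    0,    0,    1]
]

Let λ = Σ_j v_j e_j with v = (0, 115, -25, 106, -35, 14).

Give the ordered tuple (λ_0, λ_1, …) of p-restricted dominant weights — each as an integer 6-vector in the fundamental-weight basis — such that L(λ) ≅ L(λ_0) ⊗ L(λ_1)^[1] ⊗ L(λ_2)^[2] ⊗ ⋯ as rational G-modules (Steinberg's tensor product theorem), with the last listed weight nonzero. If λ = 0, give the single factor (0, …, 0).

Converting to the ω-basis (c_i = row i of M dotted with v = (0, 115, -25, 106, -35, 14)):
  c_1 = 0*0 + 0*115 + -1*-25 + 0*106 + 0*-35 + 0*14 = 25
  c_2 = 0*0 + 0*115 + 0*-25 + 0*106 + -1*-35 + 0*14 = 35
  c_3 = 1*0 + 0*115 + 0*-25 + 1*106 + 1*-35 + 0*14 = 71
  c_4 = -1*0 + 0*115 + 0*-25 + 0*106 + -1*-35 + 0*14 = 35
  c_5 = 0*0 + 1*115 + 0*-25 + 0*106 + 3*-35 + 0*14 = 10
  c_6 = -2*0 + 0*115 + 0*-25 + 0*106 + 0*-35 + 1*14 = 14
p = 3; digits c_i = Σ_j d_{ij}·3^j, 0 ≤ d_{ij} < 3:
  c_1 = 25 = 1·3^0 + 2·3^1 + 2·3^2
  c_2 = 35 = 2·3^0 + 2·3^1 + 0·3^2 + 1·3^3
  c_3 = 71 = 2·3^0 + 2·3^1 + 1·3^2 + 2·3^3
  c_4 = 35 = 2·3^0 + 2·3^1 + 0·3^2 + 1·3^3
  c_5 = 10 = 1·3^0 + 0·3^1 + 1·3^2
  c_6 = 14 = 2·3^0 + 1·3^1 + 1·3^2
λ_0 = (1, 2, 2, 2, 1, 2)
λ_1 = (2, 2, 2, 2, 0, 1)
λ_2 = (2, 0, 1, 0, 1, 1)
λ_3 = (0, 1, 2, 1, 0, 0)

((1, 2, 2, 2, 1, 2), (2, 2, 2, 2, 0, 1), (2, 0, 1, 0, 1, 1), (0, 1, 2, 1, 0, 0))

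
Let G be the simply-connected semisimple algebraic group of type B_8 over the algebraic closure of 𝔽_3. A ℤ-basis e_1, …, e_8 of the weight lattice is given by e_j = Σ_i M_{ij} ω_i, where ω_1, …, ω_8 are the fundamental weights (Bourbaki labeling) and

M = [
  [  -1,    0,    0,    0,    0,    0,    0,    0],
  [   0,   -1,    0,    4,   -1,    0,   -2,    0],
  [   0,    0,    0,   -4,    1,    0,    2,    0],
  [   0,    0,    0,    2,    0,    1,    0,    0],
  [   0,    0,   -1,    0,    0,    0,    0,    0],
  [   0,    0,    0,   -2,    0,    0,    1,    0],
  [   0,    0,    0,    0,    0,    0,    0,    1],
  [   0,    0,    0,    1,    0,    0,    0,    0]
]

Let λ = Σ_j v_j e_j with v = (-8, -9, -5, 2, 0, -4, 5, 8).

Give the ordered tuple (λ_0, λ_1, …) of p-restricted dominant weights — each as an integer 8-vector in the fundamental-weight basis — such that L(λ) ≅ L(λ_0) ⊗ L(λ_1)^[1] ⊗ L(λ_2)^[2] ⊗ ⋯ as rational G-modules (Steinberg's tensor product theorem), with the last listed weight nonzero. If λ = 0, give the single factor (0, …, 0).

Compute c_i = Σ_j M_{ij} v_j with v = (-8, -9, -5, 2, 0, -4, 5, 8):
  c_1 = (-1)·(-8) + (0)·(-9) + (0)·(-5) + 0·2 + 0·0 + (0)·(-4) + 0·5 + 0·8 = 8
  c_2 = (0)·(-8) + (-1)·(-9) + (0)·(-5) + 4·2 + (-1)·(0) + (0)·(-4) + (-2)·(5) + 0·8 = 7
  c_3 = (0)·(-8) + (0)·(-9) + (0)·(-5) + (-4)·(2) + 1·0 + (0)·(-4) + 2·5 + 0·8 = 2
  c_4 = (0)·(-8) + (0)·(-9) + (0)·(-5) + 2·2 + 0·0 + (1)·(-4) + 0·5 + 0·8 = 0
  c_5 = (0)·(-8) + (0)·(-9) + (-1)·(-5) + 0·2 + 0·0 + (0)·(-4) + 0·5 + 0·8 = 5
  c_6 = (0)·(-8) + (0)·(-9) + (0)·(-5) + (-2)·(2) + 0·0 + (0)·(-4) + 1·5 + 0·8 = 1
  c_7 = (0)·(-8) + (0)·(-9) + (0)·(-5) + 0·2 + 0·0 + (0)·(-4) + 0·5 + 1·8 = 8
  c_8 = (0)·(-8) + (0)·(-9) + (0)·(-5) + 1·2 + 0·0 + (0)·(-4) + 0·5 + 0·8 = 2
Base-3 expansion of each c_i:
  c_1 = 8 = 2·3^0 + 2·3^1
  c_2 = 7 = 1·3^0 + 2·3^1
  c_3 = 2 = 2·3^0
  c_4 = 0
  c_5 = 5 = 2·3^0 + 1·3^1
  c_6 = 1 = 1·3^0
  c_7 = 8 = 2·3^0 + 2·3^1
  c_8 = 2 = 2·3^0
p-restricted factor λ_0 = (2, 1, 2, 0, 2, 1, 2, 2)
p-restricted factor λ_1 = (2, 2, 0, 0, 1, 0, 2, 0)

((2, 1, 2, 0, 2, 1, 2, 2), (2, 2, 0, 0, 1, 0, 2, 0))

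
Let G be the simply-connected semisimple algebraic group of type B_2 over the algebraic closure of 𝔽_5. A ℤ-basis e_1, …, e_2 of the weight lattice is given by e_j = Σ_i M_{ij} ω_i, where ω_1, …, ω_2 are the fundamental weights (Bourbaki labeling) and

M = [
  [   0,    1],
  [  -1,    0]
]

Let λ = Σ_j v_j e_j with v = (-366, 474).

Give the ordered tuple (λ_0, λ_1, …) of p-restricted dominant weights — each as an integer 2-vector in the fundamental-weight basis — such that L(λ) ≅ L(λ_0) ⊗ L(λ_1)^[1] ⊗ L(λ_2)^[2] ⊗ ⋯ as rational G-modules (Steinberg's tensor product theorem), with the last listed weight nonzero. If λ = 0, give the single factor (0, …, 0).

ω-coordinates c = M·v, v = (-366, 474):
  c_1 = (0)·(-366) + (1)·(474) = 474
  c_2 = (-1)·(-366) + (0)·(474) = 366
p = 5; digits c_i = Σ_j d_{ij}·5^j, 0 ≤ d_{ij} < 5:
  c_1 = 474 = 4·5^0 + 4·5^1 + 3·5^2 + 3·5^3
  c_2 = 366 = 1·5^0 + 3·5^1 + 4·5^2 + 2·5^3
λ_0 = (4, 1)
λ_1 = (4, 3)
λ_2 = (3, 4)
λ_3 = (3, 2)

((4, 1), (4, 3), (3, 4), (3, 2))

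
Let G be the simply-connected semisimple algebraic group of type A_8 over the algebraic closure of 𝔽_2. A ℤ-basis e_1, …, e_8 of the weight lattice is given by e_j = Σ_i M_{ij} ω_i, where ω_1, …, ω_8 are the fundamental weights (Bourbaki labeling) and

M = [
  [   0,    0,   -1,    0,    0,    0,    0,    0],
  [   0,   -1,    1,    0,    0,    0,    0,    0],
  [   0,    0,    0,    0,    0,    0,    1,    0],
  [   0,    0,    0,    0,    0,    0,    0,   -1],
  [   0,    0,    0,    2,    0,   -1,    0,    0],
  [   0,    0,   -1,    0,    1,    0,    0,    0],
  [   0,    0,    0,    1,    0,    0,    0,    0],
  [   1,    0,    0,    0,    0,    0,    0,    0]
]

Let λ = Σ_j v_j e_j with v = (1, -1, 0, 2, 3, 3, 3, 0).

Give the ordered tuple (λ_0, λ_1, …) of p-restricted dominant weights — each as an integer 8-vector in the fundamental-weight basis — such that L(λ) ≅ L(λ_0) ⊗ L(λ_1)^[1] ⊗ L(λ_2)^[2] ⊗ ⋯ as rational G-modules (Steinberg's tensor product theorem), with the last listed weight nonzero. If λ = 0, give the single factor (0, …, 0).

In the fundamental-weight basis, λ has coordinates c = M·v (v = (1, -1, 0, 2, 3, 3, 3, 0)):
  c_1 = 0*1 + 0*-1 + -1*0 + 0*2 + 0*3 + 0*3 + 0*3 + 0*0 = 0
  c_2 = 0*1 + -1*-1 + 1*0 + 0*2 + 0*3 + 0*3 + 0*3 + 0*0 = 1
  c_3 = 0*1 + 0*-1 + 0*0 + 0*2 + 0*3 + 0*3 + 1*3 + 0*0 = 3
  c_4 = 0*1 + 0*-1 + 0*0 + 0*2 + 0*3 + 0*3 + 0*3 + -1*0 = 0
  c_5 = 0*1 + 0*-1 + 0*0 + 2*2 + 0*3 + -1*3 + 0*3 + 0*0 = 1
  c_6 = 0*1 + 0*-1 + -1*0 + 0*2 + 1*3 + 0*3 + 0*3 + 0*0 = 3
  c_7 = 0*1 + 0*-1 + 0*0 + 1*2 + 0*3 + 0*3 + 0*3 + 0*0 = 2
  c_8 = 1*1 + 0*-1 + 0*0 + 0*2 + 0*3 + 0*3 + 0*3 + 0*0 = 1
Base-2 expansion of each c_i:
  c_1 = 0
  c_2 = 1 = 1·2^0
  c_3 = 3 = 1·2^0 + 1·2^1
  c_4 = 0
  c_5 = 1 = 1·2^0
  c_6 = 3 = 1·2^0 + 1·2^1
  c_7 = 2 = 0·2^0 + 1·2^1
  c_8 = 1 = 1·2^0
p-restricted factor λ_0 = (0, 1, 1, 0, 1, 1, 0, 1)
p-restricted factor λ_1 = (0, 0, 1, 0, 0, 1, 1, 0)

((0, 1, 1, 0, 1, 1, 0, 1), (0, 0, 1, 0, 0, 1, 1, 0))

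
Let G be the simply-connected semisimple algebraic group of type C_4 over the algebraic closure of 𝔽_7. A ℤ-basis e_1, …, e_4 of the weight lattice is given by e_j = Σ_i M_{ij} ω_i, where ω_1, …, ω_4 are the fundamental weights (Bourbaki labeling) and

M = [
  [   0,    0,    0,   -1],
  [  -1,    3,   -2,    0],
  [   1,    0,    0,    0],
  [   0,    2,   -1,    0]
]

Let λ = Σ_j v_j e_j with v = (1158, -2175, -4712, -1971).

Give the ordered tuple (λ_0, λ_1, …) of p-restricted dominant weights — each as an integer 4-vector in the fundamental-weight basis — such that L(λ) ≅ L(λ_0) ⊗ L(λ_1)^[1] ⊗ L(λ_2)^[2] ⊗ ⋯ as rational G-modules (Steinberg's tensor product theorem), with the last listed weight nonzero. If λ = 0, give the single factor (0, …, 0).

((4, 5, 3, 5), (1, 3, 4, 2), (5, 0, 2, 0), (5, 5, 3, 1))

In the fundamental-weight basis, λ has coordinates c = M·v (v = (1158, -2175, -4712, -1971)):
  c_1 = (0)·(1158) + (0)·(-2175) + (0)·(-4712) + (-1)·(-1971) = 1971
  c_2 = (-1)·(1158) + (3)·(-2175) + (-2)·(-4712) + (0)·(-1971) = 1741
  c_3 = (1)·(1158) + (0)·(-2175) + (0)·(-4712) + (0)·(-1971) = 1158
  c_4 = (0)·(1158) + (2)·(-2175) + (-1)·(-4712) + (0)·(-1971) = 362
p = 7; digits c_i = Σ_j d_{ij}·7^j, 0 ≤ d_{ij} < 7:
  c_1 = 1971 = 4·7^0 + 1·7^1 + 5·7^2 + 5·7^3
  c_2 = 1741 = 5·7^0 + 3·7^1 + 0·7^2 + 5·7^3
  c_3 = 1158 = 3·7^0 + 4·7^1 + 2·7^2 + 3·7^3
  c_4 = 362 = 5·7^0 + 2·7^1 + 0·7^2 + 1·7^3
p-restricted factor λ_0 = (4, 5, 3, 5)
p-restricted factor λ_1 = (1, 3, 4, 2)
p-restricted factor λ_2 = (5, 0, 2, 0)
p-restricted factor λ_3 = (5, 5, 3, 1)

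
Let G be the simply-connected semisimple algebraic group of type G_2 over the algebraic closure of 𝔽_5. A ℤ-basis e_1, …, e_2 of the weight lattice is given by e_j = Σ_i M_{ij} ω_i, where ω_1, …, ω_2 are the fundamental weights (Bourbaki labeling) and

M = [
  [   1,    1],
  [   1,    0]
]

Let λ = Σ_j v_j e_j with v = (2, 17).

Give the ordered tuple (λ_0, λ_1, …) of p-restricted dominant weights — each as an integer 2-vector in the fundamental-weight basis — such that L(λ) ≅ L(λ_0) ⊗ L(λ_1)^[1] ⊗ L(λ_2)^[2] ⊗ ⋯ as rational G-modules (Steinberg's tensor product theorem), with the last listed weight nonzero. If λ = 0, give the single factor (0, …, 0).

((4, 2), (3, 0))

ω-coordinates c = M·v, v = (2, 17):
  c_1 = 1*2 + 1*17 = 19
  c_2 = 1*2 + 0*17 = 2
p = 5; digits c_i = Σ_j d_{ij}·5^j, 0 ≤ d_{ij} < 5:
  c_1 = 19 = 4·5^0 + 3·5^1
  c_2 = 2 = 2·5^0
p-restricted factor λ_0 = (4, 2)
p-restricted factor λ_1 = (3, 0)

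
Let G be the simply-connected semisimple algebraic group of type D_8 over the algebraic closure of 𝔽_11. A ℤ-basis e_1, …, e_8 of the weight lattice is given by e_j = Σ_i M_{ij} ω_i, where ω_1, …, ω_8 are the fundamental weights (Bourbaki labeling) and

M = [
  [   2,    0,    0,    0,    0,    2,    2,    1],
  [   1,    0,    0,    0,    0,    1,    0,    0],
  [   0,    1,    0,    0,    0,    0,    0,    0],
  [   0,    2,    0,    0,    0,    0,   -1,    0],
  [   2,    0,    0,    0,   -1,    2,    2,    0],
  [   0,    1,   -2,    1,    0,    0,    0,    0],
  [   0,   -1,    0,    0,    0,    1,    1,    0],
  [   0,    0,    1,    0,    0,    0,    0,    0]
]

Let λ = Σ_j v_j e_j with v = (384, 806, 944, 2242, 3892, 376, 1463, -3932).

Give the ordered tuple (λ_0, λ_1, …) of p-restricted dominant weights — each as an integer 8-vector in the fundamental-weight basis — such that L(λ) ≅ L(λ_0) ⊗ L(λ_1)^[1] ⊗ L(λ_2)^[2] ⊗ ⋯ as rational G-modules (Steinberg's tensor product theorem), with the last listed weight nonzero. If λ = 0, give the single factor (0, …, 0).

Converting to the ω-basis (c_i = row i of M dotted with v = (384, 806, 944, 2242, 3892, 376, 1463, -3932)):
  c_1 = 2·384 + 0·806 + 0·944 + 0·2242 + 0·3892 + 2·376 + 2·1463 + (1)·(-3932) = 514
  c_2 = 1·384 + 0·806 + 0·944 + 0·2242 + 0·3892 + 1·376 + 0·1463 + (0)·(-3932) = 760
  c_3 = 0·384 + 1·806 + 0·944 + 0·2242 + 0·3892 + 0·376 + 0·1463 + (0)·(-3932) = 806
  c_4 = 0·384 + 2·806 + 0·944 + 0·2242 + 0·3892 + 0·376 + (-1)·(1463) + (0)·(-3932) = 149
  c_5 = 2·384 + 0·806 + 0·944 + 0·2242 + (-1)·(3892) + 2·376 + 2·1463 + (0)·(-3932) = 554
  c_6 = 0·384 + 1·806 + (-2)·(944) + 1·2242 + 0·3892 + 0·376 + 0·1463 + (0)·(-3932) = 1160
  c_7 = 0·384 + (-1)·(806) + 0·944 + 0·2242 + 0·3892 + 1·376 + 1·1463 + (0)·(-3932) = 1033
  c_8 = 0·384 + 0·806 + 1·944 + 0·2242 + 0·3892 + 0·376 + 0·1463 + (0)·(-3932) = 944
Base-11 expansion of each c_i:
  c_1 = 514 = 8·11^0 + 2·11^1 + 4·11^2
  c_2 = 760 = 1·11^0 + 3·11^1 + 6·11^2
  c_3 = 806 = 3·11^0 + 7·11^1 + 6·11^2
  c_4 = 149 = 6·11^0 + 2·11^1 + 1·11^2
  c_5 = 554 = 4·11^0 + 6·11^1 + 4·11^2
  c_6 = 1160 = 5·11^0 + 6·11^1 + 9·11^2
  c_7 = 1033 = 10·11^0 + 5·11^1 + 8·11^2
  c_8 = 944 = 9·11^0 + 8·11^1 + 7·11^2
λ_0 = (8, 1, 3, 6, 4, 5, 10, 9)
λ_1 = (2, 3, 7, 2, 6, 6, 5, 8)
λ_2 = (4, 6, 6, 1, 4, 9, 8, 7)

((8, 1, 3, 6, 4, 5, 10, 9), (2, 3, 7, 2, 6, 6, 5, 8), (4, 6, 6, 1, 4, 9, 8, 7))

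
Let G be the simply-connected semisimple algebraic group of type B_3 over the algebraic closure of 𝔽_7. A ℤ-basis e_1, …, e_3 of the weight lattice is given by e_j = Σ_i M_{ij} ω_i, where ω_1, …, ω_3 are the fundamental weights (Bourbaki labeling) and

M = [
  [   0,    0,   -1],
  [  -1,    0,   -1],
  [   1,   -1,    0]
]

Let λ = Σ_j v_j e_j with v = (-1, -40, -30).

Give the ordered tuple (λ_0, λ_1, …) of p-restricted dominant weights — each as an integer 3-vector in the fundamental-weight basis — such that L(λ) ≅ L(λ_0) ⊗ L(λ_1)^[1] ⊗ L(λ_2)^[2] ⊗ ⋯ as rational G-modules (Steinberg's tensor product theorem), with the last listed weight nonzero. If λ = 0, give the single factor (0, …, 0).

((2, 3, 4), (4, 4, 5))

In the fundamental-weight basis, λ has coordinates c = M·v (v = (-1, -40, -30)):
  c_1 = (0)·(-1) + (0)·(-40) + (-1)·(-30) = 30
  c_2 = (-1)·(-1) + (0)·(-40) + (-1)·(-30) = 31
  c_3 = (1)·(-1) + (-1)·(-40) + (0)·(-30) = 39
Writing each c_i in base p = 7:
  c_1 = 30 = 2·7^0 + 4·7^1
  c_2 = 31 = 3·7^0 + 4·7^1
  c_3 = 39 = 4·7^0 + 5·7^1
Factor λ_0 = (2, 3, 4)
Factor λ_1 = (4, 4, 5)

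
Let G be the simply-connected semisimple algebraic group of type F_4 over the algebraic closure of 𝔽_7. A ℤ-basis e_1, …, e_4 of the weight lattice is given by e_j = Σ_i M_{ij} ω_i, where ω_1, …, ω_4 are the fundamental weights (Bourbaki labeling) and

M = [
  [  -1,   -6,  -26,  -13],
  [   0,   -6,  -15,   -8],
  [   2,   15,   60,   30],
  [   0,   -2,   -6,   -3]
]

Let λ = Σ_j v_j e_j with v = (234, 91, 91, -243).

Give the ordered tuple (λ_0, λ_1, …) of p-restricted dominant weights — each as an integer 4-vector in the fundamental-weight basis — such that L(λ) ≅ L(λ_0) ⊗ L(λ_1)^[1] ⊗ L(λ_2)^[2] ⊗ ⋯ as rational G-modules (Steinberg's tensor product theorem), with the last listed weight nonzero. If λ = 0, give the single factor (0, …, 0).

((6, 5, 3, 1), (1, 4, 0, 0))

ω-coordinates c = M·v, v = (234, 91, 91, -243):
  c_1 = (-1)·(234) + (-6)·(91) + (-26)·(91) + (-13)·(-243) = 13
  c_2 = (0)·(234) + (-6)·(91) + (-15)·(91) + (-8)·(-243) = 33
  c_3 = (2)·(234) + (15)·(91) + (60)·(91) + (30)·(-243) = 3
  c_4 = (0)·(234) + (-2)·(91) + (-6)·(91) + (-3)·(-243) = 1
p = 7; digits c_i = Σ_j d_{ij}·7^j, 0 ≤ d_{ij} < 7:
  c_1 = 13 = 6·7^0 + 1·7^1
  c_2 = 33 = 5·7^0 + 4·7^1
  c_3 = 3 = 3·7^0
  c_4 = 1 = 1·7^0
Factor λ_0 = (6, 5, 3, 1)
Factor λ_1 = (1, 4, 0, 0)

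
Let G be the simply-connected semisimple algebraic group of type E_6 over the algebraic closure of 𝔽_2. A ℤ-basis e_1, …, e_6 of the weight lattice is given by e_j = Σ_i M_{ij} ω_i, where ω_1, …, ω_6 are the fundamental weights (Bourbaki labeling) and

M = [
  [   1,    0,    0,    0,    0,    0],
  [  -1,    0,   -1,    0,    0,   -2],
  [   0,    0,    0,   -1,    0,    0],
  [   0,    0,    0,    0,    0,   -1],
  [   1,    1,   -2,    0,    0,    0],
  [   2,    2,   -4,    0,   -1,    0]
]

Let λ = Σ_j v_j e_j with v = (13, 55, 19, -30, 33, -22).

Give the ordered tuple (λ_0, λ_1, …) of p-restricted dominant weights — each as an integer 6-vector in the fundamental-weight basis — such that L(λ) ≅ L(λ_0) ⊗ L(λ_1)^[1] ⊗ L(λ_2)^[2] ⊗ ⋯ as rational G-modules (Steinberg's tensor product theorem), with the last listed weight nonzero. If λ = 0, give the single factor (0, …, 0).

In the fundamental-weight basis, λ has coordinates c = M·v (v = (13, 55, 19, -30, 33, -22)):
  c_1 = 1*13 + 0*55 + 0*19 + 0*-30 + 0*33 + 0*-22 = 13
  c_2 = -1*13 + 0*55 + -1*19 + 0*-30 + 0*33 + -2*-22 = 12
  c_3 = 0*13 + 0*55 + 0*19 + -1*-30 + 0*33 + 0*-22 = 30
  c_4 = 0*13 + 0*55 + 0*19 + 0*-30 + 0*33 + -1*-22 = 22
  c_5 = 1*13 + 1*55 + -2*19 + 0*-30 + 0*33 + 0*-22 = 30
  c_6 = 2*13 + 2*55 + -4*19 + 0*-30 + -1*33 + 0*-22 = 27
Writing each c_i in base p = 2:
  c_1 = 13 = 1·2^0 + 0·2^1 + 1·2^2 + 1·2^3
  c_2 = 12 = 0·2^0 + 0·2^1 + 1·2^2 + 1·2^3
  c_3 = 30 = 0·2^0 + 1·2^1 + 1·2^2 + 1·2^3 + 1·2^4
  c_4 = 22 = 0·2^0 + 1·2^1 + 1·2^2 + 0·2^3 + 1·2^4
  c_5 = 30 = 0·2^0 + 1·2^1 + 1·2^2 + 1·2^3 + 1·2^4
  c_6 = 27 = 1·2^0 + 1·2^1 + 0·2^2 + 1·2^3 + 1·2^4
λ_0 = (1, 0, 0, 0, 0, 1)
λ_1 = (0, 0, 1, 1, 1, 1)
λ_2 = (1, 1, 1, 1, 1, 0)
λ_3 = (1, 1, 1, 0, 1, 1)
λ_4 = (0, 0, 1, 1, 1, 1)

((1, 0, 0, 0, 0, 1), (0, 0, 1, 1, 1, 1), (1, 1, 1, 1, 1, 0), (1, 1, 1, 0, 1, 1), (0, 0, 1, 1, 1, 1))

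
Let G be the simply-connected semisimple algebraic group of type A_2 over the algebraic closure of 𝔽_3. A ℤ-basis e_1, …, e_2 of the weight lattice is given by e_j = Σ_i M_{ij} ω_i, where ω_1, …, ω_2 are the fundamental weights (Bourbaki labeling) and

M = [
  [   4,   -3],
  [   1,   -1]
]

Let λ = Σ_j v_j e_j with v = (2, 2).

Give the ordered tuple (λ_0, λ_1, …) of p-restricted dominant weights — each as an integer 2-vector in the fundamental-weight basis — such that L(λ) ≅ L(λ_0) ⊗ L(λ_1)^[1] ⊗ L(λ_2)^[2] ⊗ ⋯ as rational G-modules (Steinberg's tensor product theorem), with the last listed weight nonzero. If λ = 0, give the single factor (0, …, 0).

Converting to the ω-basis (c_i = row i of M dotted with v = (2, 2)):
  c_1 = 4·2 + (-3)·(2) = 2
  c_2 = 1·2 + (-1)·(2) = 0
Base-3 expansion of each c_i:
  c_1 = 2 = 2·3^0
  c_2 = 0
λ_0 = (2, 0)

((2, 0),)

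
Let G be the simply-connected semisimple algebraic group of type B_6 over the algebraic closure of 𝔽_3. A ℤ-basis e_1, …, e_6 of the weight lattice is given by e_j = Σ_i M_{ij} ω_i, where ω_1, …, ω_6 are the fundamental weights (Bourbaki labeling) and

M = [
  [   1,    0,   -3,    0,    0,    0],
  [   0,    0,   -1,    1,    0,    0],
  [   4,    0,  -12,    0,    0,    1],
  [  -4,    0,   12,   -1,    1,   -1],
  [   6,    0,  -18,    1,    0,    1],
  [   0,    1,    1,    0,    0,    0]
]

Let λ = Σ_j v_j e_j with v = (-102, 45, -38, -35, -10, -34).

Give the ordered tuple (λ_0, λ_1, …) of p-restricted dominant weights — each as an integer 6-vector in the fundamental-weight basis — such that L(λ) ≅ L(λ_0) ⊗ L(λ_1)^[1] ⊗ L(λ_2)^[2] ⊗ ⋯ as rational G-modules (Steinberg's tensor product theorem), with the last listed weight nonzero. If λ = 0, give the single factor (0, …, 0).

Change of basis e → ω: c = M·v where v = (-102, 45, -38, -35, -10, -34):
  c_1 = 1*-102 + 0*45 + -3*-38 + 0*-35 + 0*-10 + 0*-34 = 12
  c_2 = 0*-102 + 0*45 + -1*-38 + 1*-35 + 0*-10 + 0*-34 = 3
  c_3 = 4*-102 + 0*45 + -12*-38 + 0*-35 + 0*-10 + 1*-34 = 14
  c_4 = -4*-102 + 0*45 + 12*-38 + -1*-35 + 1*-10 + -1*-34 = 11
  c_5 = 6*-102 + 0*45 + -18*-38 + 1*-35 + 0*-10 + 1*-34 = 3
  c_6 = 0*-102 + 1*45 + 1*-38 + 0*-35 + 0*-10 + 0*-34 = 7
Base-3 expansion of each c_i:
  c_1 = 12 = 0·3^0 + 1·3^1 + 1·3^2
  c_2 = 3 = 0·3^0 + 1·3^1
  c_3 = 14 = 2·3^0 + 1·3^1 + 1·3^2
  c_4 = 11 = 2·3^0 + 0·3^1 + 1·3^2
  c_5 = 3 = 0·3^0 + 1·3^1
  c_6 = 7 = 1·3^0 + 2·3^1
p-restricted factor λ_0 = (0, 0, 2, 2, 0, 1)
p-restricted factor λ_1 = (1, 1, 1, 0, 1, 2)
p-restricted factor λ_2 = (1, 0, 1, 1, 0, 0)

((0, 0, 2, 2, 0, 1), (1, 1, 1, 0, 1, 2), (1, 0, 1, 1, 0, 0))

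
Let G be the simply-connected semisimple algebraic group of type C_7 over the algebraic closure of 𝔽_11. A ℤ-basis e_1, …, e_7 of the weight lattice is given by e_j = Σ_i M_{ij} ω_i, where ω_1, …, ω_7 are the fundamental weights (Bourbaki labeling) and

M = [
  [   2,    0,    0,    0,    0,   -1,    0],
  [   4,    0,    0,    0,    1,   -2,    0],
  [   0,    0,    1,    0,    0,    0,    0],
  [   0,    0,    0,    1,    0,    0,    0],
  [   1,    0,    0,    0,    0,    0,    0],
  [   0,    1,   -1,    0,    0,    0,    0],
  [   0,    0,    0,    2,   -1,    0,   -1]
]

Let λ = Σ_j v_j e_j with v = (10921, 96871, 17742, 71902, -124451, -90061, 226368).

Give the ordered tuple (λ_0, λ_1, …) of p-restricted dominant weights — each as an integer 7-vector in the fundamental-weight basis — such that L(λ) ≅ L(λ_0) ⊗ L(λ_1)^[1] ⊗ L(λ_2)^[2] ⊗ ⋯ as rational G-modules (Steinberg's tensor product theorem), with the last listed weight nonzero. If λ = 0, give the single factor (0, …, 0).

((0, 3, 10, 6, 9, 6, 10), (9, 1, 6, 2, 2, 10, 1), (0, 7, 3, 0, 2, 4, 5), (7, 8, 2, 10, 8, 4, 9), (7, 6, 1, 4, 0, 5, 2))

ω-coordinates c = M·v, v = (10921, 96871, 17742, 71902, -124451, -90061, 226368):
  c_1 = (2)·(10921) + (0)·(96871) + (0)·(17742) + (0)·(71902) + (0)·(-124451) + (-1)·(-90061) + (0)·(226368) = 111903
  c_2 = (4)·(10921) + (0)·(96871) + (0)·(17742) + (0)·(71902) + (1)·(-124451) + (-2)·(-90061) + (0)·(226368) = 99355
  c_3 = (0)·(10921) + (0)·(96871) + (1)·(17742) + (0)·(71902) + (0)·(-124451) + (0)·(-90061) + (0)·(226368) = 17742
  c_4 = (0)·(10921) + (0)·(96871) + (0)·(17742) + (1)·(71902) + (0)·(-124451) + (0)·(-90061) + (0)·(226368) = 71902
  c_5 = (1)·(10921) + (0)·(96871) + (0)·(17742) + (0)·(71902) + (0)·(-124451) + (0)·(-90061) + (0)·(226368) = 10921
  c_6 = (0)·(10921) + (1)·(96871) + (-1)·(17742) + (0)·(71902) + (0)·(-124451) + (0)·(-90061) + (0)·(226368) = 79129
  c_7 = (0)·(10921) + (0)·(96871) + (0)·(17742) + (2)·(71902) + (-1)·(-124451) + (0)·(-90061) + (-1)·(226368) = 41887
Writing each c_i in base p = 11:
  c_1 = 111903 = 0·11^0 + 9·11^1 + 0·11^2 + 7·11^3 + 7·11^4
  c_2 = 99355 = 3·11^0 + 1·11^1 + 7·11^2 + 8·11^3 + 6·11^4
  c_3 = 17742 = 10·11^0 + 6·11^1 + 3·11^2 + 2·11^3 + 1·11^4
  c_4 = 71902 = 6·11^0 + 2·11^1 + 0·11^2 + 10·11^3 + 4·11^4
  c_5 = 10921 = 9·11^0 + 2·11^1 + 2·11^2 + 8·11^3
  c_6 = 79129 = 6·11^0 + 10·11^1 + 4·11^2 + 4·11^3 + 5·11^4
  c_7 = 41887 = 10·11^0 + 1·11^1 + 5·11^2 + 9·11^3 + 2·11^4
Factor λ_0 = (0, 3, 10, 6, 9, 6, 10)
Factor λ_1 = (9, 1, 6, 2, 2, 10, 1)
Factor λ_2 = (0, 7, 3, 0, 2, 4, 5)
Factor λ_3 = (7, 8, 2, 10, 8, 4, 9)
Factor λ_4 = (7, 6, 1, 4, 0, 5, 2)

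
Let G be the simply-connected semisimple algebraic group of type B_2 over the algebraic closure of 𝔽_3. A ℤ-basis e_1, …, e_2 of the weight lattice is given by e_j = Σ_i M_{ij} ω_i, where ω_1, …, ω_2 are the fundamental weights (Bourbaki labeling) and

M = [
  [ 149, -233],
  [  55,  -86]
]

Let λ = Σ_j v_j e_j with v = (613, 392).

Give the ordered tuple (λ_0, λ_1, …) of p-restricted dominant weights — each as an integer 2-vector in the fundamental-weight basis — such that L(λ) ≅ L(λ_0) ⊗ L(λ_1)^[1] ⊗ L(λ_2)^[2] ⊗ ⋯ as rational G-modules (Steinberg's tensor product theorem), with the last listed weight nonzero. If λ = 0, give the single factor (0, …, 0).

((1, 0), (0, 1))

Change of basis e → ω: c = M·v where v = (613, 392):
  c_1 = 149*613 + -233*392 = 1
  c_2 = 55*613 + -86*392 = 3
p = 3; digits c_i = Σ_j d_{ij}·3^j, 0 ≤ d_{ij} < 3:
  c_1 = 1 = 1·3^0
  c_2 = 3 = 0·3^0 + 1·3^1
p-restricted factor λ_0 = (1, 0)
p-restricted factor λ_1 = (0, 1)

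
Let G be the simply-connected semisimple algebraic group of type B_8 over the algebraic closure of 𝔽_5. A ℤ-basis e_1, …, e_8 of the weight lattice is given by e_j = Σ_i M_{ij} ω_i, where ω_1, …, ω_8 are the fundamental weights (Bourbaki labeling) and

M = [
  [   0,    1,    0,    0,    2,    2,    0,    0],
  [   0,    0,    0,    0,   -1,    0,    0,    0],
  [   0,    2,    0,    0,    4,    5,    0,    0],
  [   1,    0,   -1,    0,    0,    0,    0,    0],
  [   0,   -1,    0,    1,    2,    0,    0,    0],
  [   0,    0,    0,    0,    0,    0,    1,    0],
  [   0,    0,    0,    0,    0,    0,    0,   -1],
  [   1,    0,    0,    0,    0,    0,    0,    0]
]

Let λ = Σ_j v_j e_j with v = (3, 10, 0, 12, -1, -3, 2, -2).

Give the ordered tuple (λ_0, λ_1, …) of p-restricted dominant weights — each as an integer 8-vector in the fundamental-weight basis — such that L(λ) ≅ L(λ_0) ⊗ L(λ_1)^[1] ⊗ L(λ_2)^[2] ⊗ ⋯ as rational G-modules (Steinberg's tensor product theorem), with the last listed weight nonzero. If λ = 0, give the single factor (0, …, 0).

((2, 1, 1, 3, 0, 2, 2, 3),)

Converting to the ω-basis (c_i = row i of M dotted with v = (3, 10, 0, 12, -1, -3, 2, -2)):
  c_1 = 0·3 + 1·10 + 0·0 + 0·12 + (2)·(-1) + (2)·(-3) + 0·2 + (0)·(-2) = 2
  c_2 = 0·3 + 0·10 + 0·0 + 0·12 + (-1)·(-1) + (0)·(-3) + 0·2 + (0)·(-2) = 1
  c_3 = 0·3 + 2·10 + 0·0 + 0·12 + (4)·(-1) + (5)·(-3) + 0·2 + (0)·(-2) = 1
  c_4 = 1·3 + 0·10 + (-1)·(0) + 0·12 + (0)·(-1) + (0)·(-3) + 0·2 + (0)·(-2) = 3
  c_5 = 0·3 + (-1)·(10) + 0·0 + 1·12 + (2)·(-1) + (0)·(-3) + 0·2 + (0)·(-2) = 0
  c_6 = 0·3 + 0·10 + 0·0 + 0·12 + (0)·(-1) + (0)·(-3) + 1·2 + (0)·(-2) = 2
  c_7 = 0·3 + 0·10 + 0·0 + 0·12 + (0)·(-1) + (0)·(-3) + 0·2 + (-1)·(-2) = 2
  c_8 = 1·3 + 0·10 + 0·0 + 0·12 + (0)·(-1) + (0)·(-3) + 0·2 + (0)·(-2) = 3
Base-5 expansion of each c_i:
  c_1 = 2 = 2·5^0
  c_2 = 1 = 1·5^0
  c_3 = 1 = 1·5^0
  c_4 = 3 = 3·5^0
  c_5 = 0
  c_6 = 2 = 2·5^0
  c_7 = 2 = 2·5^0
  c_8 = 3 = 3·5^0
λ_0 = (2, 1, 1, 3, 0, 2, 2, 3)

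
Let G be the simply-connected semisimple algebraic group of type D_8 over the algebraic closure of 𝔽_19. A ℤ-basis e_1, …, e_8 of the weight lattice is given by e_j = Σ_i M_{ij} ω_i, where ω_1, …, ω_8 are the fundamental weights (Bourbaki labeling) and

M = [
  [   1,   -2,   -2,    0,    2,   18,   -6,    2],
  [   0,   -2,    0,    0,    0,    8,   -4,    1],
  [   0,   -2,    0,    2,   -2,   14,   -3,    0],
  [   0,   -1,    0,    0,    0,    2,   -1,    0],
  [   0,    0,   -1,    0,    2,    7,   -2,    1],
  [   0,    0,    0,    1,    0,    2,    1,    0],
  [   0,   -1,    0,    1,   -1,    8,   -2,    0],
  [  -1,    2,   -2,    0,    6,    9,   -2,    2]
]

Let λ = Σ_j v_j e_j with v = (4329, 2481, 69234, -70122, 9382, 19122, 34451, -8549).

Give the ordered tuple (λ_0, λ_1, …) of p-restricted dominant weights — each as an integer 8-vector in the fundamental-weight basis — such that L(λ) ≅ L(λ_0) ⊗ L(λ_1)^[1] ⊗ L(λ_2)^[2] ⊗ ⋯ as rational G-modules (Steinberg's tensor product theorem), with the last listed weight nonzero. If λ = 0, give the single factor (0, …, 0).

ω-coordinates c = M·v, v = (4329, 2481, 69234, -70122, 9382, 19122, 34451, -8549):
  c_1 = (1)·(4329) + (-2)·(2481) + (-2)·(69234) + (0)·(-70122) + (2)·(9382) + (18)·(19122) + (-6)·(34451) + (2)·(-8549) = 55
  c_2 = (0)·(4329) + (-2)·(2481) + (0)·(69234) + (0)·(-70122) + (0)·(9382) + (8)·(19122) + (-4)·(34451) + (1)·(-8549) = 1661
  c_3 = (0)·(4329) + (-2)·(2481) + (0)·(69234) + (2)·(-70122) + (-2)·(9382) + (14)·(19122) + (-3)·(34451) + (0)·(-8549) = 385
  c_4 = (0)·(4329) + (-1)·(2481) + (0)·(69234) + (0)·(-70122) + (0)·(9382) + (2)·(19122) + (-1)·(34451) + (0)·(-8549) = 1312
  c_5 = (0)·(4329) + (0)·(2481) + (-1)·(69234) + (0)·(-70122) + (2)·(9382) + (7)·(19122) + (-2)·(34451) + (1)·(-8549) = 5933
  c_6 = (0)·(4329) + (0)·(2481) + (0)·(69234) + (1)·(-70122) + (0)·(9382) + (2)·(19122) + (1)·(34451) + (0)·(-8549) = 2573
  c_7 = (0)·(4329) + (-1)·(2481) + (0)·(69234) + (1)·(-70122) + (-1)·(9382) + (8)·(19122) + (-2)·(34451) + (0)·(-8549) = 2089
  c_8 = (-1)·(4329) + (2)·(2481) + (-2)·(69234) + (0)·(-70122) + (6)·(9382) + (9)·(19122) + (-2)·(34451) + (2)·(-8549) = 4555
Base-19 expansion of each c_i:
  c_1 = 55 = 17·19^0 + 2·19^1
  c_2 = 1661 = 8·19^0 + 11·19^1 + 4·19^2
  c_3 = 385 = 5·19^0 + 1·19^1 + 1·19^2
  c_4 = 1312 = 1·19^0 + 12·19^1 + 3·19^2
  c_5 = 5933 = 5·19^0 + 8·19^1 + 16·19^2
  c_6 = 2573 = 8·19^0 + 2·19^1 + 7·19^2
  c_7 = 2089 = 18·19^0 + 14·19^1 + 5·19^2
  c_8 = 4555 = 14·19^0 + 11·19^1 + 12·19^2
p-restricted factor λ_0 = (17, 8, 5, 1, 5, 8, 18, 14)
p-restricted factor λ_1 = (2, 11, 1, 12, 8, 2, 14, 11)
p-restricted factor λ_2 = (0, 4, 1, 3, 16, 7, 5, 12)

((17, 8, 5, 1, 5, 8, 18, 14), (2, 11, 1, 12, 8, 2, 14, 11), (0, 4, 1, 3, 16, 7, 5, 12))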